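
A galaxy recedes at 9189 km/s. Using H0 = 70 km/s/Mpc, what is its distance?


d = v / H0 = 9189 / 70 = 131.2714

131.2714 Mpc


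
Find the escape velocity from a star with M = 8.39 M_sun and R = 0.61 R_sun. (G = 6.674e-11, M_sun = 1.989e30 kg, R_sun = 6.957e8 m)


M = 8.39 * 1.989e30 kg = 1.668771e+31 kg; R = 0.61 * 6.957e8 m = 4.24377e+08 m. v_esc = sqrt(2GM/R) = sqrt(2 * 6.674e-11 * 1.668771e+31 / 4.24377e+08) = 2.291e+06

2.291e+06 m/s


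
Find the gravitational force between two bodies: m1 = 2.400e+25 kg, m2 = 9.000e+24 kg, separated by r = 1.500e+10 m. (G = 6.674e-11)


F = G*m1*m2/r^2 = 6.674e-11 * 2.400e+25 * 9.000e+24 / (1.500e+10)^2 = 6.674e-11 * 2.160e+50 / 2.250e+20 = 6.407e+19

6.407e+19 N


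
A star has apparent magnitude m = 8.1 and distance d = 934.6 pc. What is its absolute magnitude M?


M = m - 5*log10(d) + 5 = 8.1 - 5*log10(934.6) + 5 = -1.7531

-1.7531


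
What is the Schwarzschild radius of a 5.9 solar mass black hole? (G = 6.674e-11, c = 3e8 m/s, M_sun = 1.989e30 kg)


M = 5.9 * 1.989e30 kg = 1.17351e+31 kg. rs = 2GM/c^2 = 2 * 6.674e-11 * 1.17351e+31 / (3e8)^2 = 17404.4572

17404.4572 m


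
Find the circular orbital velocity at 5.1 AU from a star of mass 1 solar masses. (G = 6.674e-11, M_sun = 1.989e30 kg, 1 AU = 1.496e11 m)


v = sqrt(GM/r) = sqrt(6.674e-11 * 1.989e+30 / 7.630e+11) = 13190.4499

13190.4499 m/s


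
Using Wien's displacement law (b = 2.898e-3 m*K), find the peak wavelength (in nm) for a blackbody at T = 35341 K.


lam_max = b / T = 2.898e-3 / 35341 = 8.200e-08 m = 82.0011 nm

82.0011 nm


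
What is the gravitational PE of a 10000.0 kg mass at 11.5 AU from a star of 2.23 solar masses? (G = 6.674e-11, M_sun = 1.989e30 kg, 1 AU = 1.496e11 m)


M = 2.23 * 1.989e30 kg = 4.43547e+30 kg; r = 11.5 AU * 1.496e11 m/AU = 1.7204e+12 m. U = -GM*m/r = -(6.674e-11 * 4.43547e+30 * 10000.0) / 1.7204e+12 = -1.721e+12

-1.721e+12 J


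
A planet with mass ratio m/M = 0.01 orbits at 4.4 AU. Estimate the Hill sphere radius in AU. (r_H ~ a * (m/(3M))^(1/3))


r_H = a * (m/3M)^(1/3) = 4.4 * (0.01/3)^(1/3) = 0.6573

0.6573 AU


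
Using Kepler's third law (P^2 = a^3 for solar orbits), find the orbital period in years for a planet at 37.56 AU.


P = a^(3/2) = 37.56^1.5 = 230.191

230.191 years


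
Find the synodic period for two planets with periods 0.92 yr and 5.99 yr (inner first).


1/P_syn = |1/P1 - 1/P2| = |1/0.92 - 1/5.99| => P_syn = 1.0869

1.0869 years


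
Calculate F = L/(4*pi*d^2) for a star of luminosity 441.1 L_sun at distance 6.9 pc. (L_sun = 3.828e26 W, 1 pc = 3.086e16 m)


F = L / (4*pi*d^2) = 1.689e+29 / (4*pi*(2.129e+17)^2) = 2.964e-07

2.964e-07 W/m^2


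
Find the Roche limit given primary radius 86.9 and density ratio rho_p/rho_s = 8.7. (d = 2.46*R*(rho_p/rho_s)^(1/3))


d_Roche = 2.46 * 86.9 * 8.7^(1/3) = 439.6711

439.6711


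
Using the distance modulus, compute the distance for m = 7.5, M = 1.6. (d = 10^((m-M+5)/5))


d = 10^((m - M + 5)/5) = 10^((7.5 - 1.6 + 5)/5) = 151.3561

151.3561 pc


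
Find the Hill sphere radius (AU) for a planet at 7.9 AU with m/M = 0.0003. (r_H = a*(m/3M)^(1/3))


r_H = a * (m/3M)^(1/3) = 7.9 * (0.0003/3)^(1/3) = 0.3667

0.3667 AU


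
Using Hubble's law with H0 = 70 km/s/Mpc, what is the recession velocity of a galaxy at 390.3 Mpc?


v = H0 * d = 70 * 390.3 = 27321.0

27321.0 km/s


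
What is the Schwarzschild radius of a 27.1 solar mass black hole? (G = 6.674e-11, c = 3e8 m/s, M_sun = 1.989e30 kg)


M = 27.1 * 1.989e30 kg = 5.39019e+31 kg. rs = 2GM/c^2 = 2 * 6.674e-11 * 5.39019e+31 / (3e8)^2 = 79942.5068

79942.5068 m


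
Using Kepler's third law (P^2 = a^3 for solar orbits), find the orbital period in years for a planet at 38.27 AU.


P = a^(3/2) = 38.27^1.5 = 236.7487

236.7487 years


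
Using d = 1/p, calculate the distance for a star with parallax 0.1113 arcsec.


d = 1/p = 1/0.1113 = 8.9847

8.9847 pc


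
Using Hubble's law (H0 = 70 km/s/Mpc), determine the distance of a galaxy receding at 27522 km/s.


d = v / H0 = 27522 / 70 = 393.1714

393.1714 Mpc


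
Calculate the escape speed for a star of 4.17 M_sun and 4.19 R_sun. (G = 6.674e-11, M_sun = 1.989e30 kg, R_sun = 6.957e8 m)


M = 4.17 * 1.989e30 kg = 8.29413e+30 kg; R = 4.19 * 6.957e8 m = 2.914983e+09 m. v_esc = sqrt(2GM/R) = sqrt(2 * 6.674e-11 * 8.29413e+30 / 2.914983e+09) = 616276.3545

616276.3545 m/s


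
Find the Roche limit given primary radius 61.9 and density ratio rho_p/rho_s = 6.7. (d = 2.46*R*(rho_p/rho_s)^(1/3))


d_Roche = 2.46 * 61.9 * 6.7^(1/3) = 287.0675

287.0675


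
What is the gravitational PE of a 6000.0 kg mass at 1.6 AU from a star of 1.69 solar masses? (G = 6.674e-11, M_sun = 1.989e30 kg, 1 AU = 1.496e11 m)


M = 1.69 * 1.989e30 kg = 3.36141e+30 kg; r = 1.6 AU * 1.496e11 m/AU = 2.3936e+11 m. U = -GM*m/r = -(6.674e-11 * 3.36141e+30 * 6000.0) / 2.3936e+11 = -5.624e+12

-5.624e+12 J


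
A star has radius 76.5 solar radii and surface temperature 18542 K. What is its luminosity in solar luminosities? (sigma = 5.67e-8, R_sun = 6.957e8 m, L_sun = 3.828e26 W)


R = 76.5 * 6.957e8 m = 5.322105e+10 m. L = 4*pi*R^2*sigma*T^4 = 4*pi*(5.322105e+10)^2 * 5.67e-8 * 18542^4 = 2.385536725e+32 W. L/L_sun = 2.385536725e+32 / 3.828e26 = 623180.9627

623180.9627 L_sun


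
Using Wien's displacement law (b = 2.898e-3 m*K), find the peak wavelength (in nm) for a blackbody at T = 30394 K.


lam_max = b / T = 2.898e-3 / 30394 = 9.535e-08 m = 95.3478 nm

95.3478 nm


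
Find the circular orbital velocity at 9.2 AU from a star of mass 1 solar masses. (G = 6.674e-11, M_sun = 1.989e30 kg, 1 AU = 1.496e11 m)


v = sqrt(GM/r) = sqrt(6.674e-11 * 1.989e+30 / 1.376e+12) = 9820.8885

9820.8885 m/s


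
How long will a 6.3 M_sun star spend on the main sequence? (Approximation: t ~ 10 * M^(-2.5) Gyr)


t = 10 * M^(-2.5) = 10 * 6.3^(-2.5) = 0.1004

0.1004 Gyr


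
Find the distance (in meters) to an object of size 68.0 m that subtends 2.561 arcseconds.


D = size / theta_rad, theta_rad = 2.561 * pi/(180*3600) = 1.242e-05, D = 5.477e+06

5.477e+06 m


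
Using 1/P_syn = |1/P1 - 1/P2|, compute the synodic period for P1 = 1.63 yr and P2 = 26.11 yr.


1/P_syn = |1/P1 - 1/P2| = |1/1.63 - 1/26.11| => P_syn = 1.7385

1.7385 years


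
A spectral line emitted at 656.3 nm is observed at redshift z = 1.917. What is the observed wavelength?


lam_obs = lam_emit * (1 + z) = 656.3 * (1 + 1.917) = 1914.4271

1914.4271 nm


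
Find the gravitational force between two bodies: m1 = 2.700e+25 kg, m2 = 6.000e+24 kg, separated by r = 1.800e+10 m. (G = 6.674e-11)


F = G*m1*m2/r^2 = 6.674e-11 * 2.700e+25 * 6.000e+24 / (1.800e+10)^2 = 6.674e-11 * 1.620e+50 / 3.240e+20 = 3.337e+19

3.337e+19 N


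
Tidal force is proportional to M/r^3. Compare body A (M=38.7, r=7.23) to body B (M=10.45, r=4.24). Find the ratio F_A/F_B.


Ratio = (M1/r1^3) / (M2/r2^3) = (38.7/7.23^3) / (10.45/4.24^3) = 0.7469

0.7469


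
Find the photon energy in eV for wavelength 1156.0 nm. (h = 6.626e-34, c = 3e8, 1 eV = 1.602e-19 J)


E = hc/lambda = 6.626e-34 * 3e8 / 1.156e-06 = 1.720e-19 J = 1.0734 eV

1.0734 eV


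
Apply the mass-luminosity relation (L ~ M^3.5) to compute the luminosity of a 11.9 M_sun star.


L/L_sun = (M/M_sun)^3.5 = 11.9^3.5 = 5813.188

5813.188 L_sun


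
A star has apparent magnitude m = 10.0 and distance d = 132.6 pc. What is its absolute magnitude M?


M = m - 5*log10(d) + 5 = 10.0 - 5*log10(132.6) + 5 = 4.3873

4.3873


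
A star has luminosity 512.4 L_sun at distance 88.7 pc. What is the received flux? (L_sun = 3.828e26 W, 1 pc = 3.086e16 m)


F = L / (4*pi*d^2) = 1.961e+29 / (4*pi*(2.737e+18)^2) = 2.083e-09

2.083e-09 W/m^2


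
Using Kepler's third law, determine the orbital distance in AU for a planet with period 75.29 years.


a = P^(2/3) = 75.29^(2/3) = 17.8303

17.8303 AU


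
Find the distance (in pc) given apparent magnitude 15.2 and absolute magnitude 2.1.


d = 10^((m - M + 5)/5) = 10^((15.2 - 2.1 + 5)/5) = 4168.6938

4168.6938 pc


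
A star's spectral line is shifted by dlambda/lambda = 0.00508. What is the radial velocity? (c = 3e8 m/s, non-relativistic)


v = (dlambda/lambda) * c = 0.00508 * 3e8 = 1.524e+06

1.524e+06 m/s


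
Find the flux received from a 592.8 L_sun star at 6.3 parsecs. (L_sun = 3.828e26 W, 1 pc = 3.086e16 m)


F = L / (4*pi*d^2) = 2.269e+29 / (4*pi*(1.944e+17)^2) = 4.777e-07

4.777e-07 W/m^2


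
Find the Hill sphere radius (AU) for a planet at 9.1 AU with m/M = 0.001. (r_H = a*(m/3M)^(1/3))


r_H = a * (m/3M)^(1/3) = 9.1 * (0.001/3)^(1/3) = 0.631

0.631 AU


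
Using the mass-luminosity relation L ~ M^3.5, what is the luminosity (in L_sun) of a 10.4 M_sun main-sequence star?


L/L_sun = (M/M_sun)^3.5 = 10.4^3.5 = 3627.5774

3627.5774 L_sun


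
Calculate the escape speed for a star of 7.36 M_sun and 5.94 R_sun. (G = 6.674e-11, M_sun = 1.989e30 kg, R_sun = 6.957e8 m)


M = 7.36 * 1.989e30 kg = 1.463904e+31 kg; R = 5.94 * 6.957e8 m = 4.132458e+09 m. v_esc = sqrt(2GM/R) = sqrt(2 * 6.674e-11 * 1.463904e+31 / 4.132458e+09) = 687638.483

687638.483 m/s


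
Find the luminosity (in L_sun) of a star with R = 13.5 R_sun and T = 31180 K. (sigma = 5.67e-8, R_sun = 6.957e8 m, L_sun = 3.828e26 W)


R = 13.5 * 6.957e8 m = 9.39195e+09 m. L = 4*pi*R^2*sigma*T^4 = 4*pi*(9.39195e+09)^2 * 5.67e-8 * 31180^4 = 5.94030727e+31 W. L/L_sun = 5.94030727e+31 / 3.828e26 = 155180.4407

155180.4407 L_sun


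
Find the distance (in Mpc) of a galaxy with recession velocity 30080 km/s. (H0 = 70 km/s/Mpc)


d = v / H0 = 30080 / 70 = 429.7143

429.7143 Mpc


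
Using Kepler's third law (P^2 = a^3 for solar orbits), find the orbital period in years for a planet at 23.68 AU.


P = a^(3/2) = 23.68^1.5 = 115.2319

115.2319 years


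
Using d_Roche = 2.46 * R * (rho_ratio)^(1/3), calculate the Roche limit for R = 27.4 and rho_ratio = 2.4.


d_Roche = 2.46 * 27.4 * 2.4^(1/3) = 90.2449

90.2449


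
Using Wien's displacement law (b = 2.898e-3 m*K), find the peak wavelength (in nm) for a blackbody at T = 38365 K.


lam_max = b / T = 2.898e-3 / 38365 = 7.554e-08 m = 75.5376 nm

75.5376 nm


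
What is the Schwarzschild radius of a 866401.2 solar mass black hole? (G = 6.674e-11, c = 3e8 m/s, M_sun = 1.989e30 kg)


M = 866401.2 * 1.989e30 kg = 1.723271987e+36 kg. rs = 2GM/c^2 = 2 * 6.674e-11 * 1.723271987e+36 / (3e8)^2 = 2.556e+09

2.556e+09 m


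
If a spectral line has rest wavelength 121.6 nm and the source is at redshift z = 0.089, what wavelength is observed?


lam_obs = lam_emit * (1 + z) = 121.6 * (1 + 0.089) = 132.4224

132.4224 nm


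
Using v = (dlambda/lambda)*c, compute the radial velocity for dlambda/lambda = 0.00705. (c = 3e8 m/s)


v = (dlambda/lambda) * c = 0.00705 * 3e8 = 2.115e+06

2.115e+06 m/s


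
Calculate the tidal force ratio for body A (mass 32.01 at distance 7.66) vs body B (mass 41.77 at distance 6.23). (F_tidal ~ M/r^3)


Ratio = (M1/r1^3) / (M2/r2^3) = (32.01/7.66^3) / (41.77/6.23^3) = 0.4123

0.4123


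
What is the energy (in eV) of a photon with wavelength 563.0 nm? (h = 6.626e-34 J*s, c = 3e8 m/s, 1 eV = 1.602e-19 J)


E = hc/lambda = 6.626e-34 * 3e8 / 5.630e-07 = 3.531e-19 J = 2.204 eV

2.204 eV


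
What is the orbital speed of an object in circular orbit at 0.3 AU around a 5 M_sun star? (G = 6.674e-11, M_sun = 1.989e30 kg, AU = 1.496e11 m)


v = sqrt(GM/r) = sqrt(6.674e-11 * 9.945e+30 / 4.488e+10) = 121609.939

121609.939 m/s


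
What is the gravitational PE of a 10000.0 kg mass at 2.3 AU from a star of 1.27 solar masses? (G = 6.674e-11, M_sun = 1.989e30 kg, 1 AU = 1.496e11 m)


M = 1.27 * 1.989e30 kg = 2.52603e+30 kg; r = 2.3 AU * 1.496e11 m/AU = 3.4408e+11 m. U = -GM*m/r = -(6.674e-11 * 2.52603e+30 * 10000.0) / 3.4408e+11 = -4.900e+12

-4.900e+12 J


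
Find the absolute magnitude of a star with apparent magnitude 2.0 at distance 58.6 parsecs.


M = m - 5*log10(d) + 5 = 2.0 - 5*log10(58.6) + 5 = -1.8395

-1.8395


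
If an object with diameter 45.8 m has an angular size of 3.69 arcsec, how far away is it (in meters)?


D = size / theta_rad, theta_rad = 3.69 * pi/(180*3600) = 1.789e-05, D = 2.560e+06

2.560e+06 m


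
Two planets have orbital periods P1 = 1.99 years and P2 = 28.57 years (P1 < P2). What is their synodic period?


1/P_syn = |1/P1 - 1/P2| = |1/1.99 - 1/28.57| => P_syn = 2.139

2.139 years


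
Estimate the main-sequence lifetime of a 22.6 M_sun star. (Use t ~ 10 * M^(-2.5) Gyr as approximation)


t = 10 * M^(-2.5) = 10 * 22.6^(-2.5) = 0.0041

0.0041 Gyr


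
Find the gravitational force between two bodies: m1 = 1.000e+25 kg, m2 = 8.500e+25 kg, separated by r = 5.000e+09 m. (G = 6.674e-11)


F = G*m1*m2/r^2 = 6.674e-11 * 1.000e+25 * 8.500e+25 / (5.000e+09)^2 = 6.674e-11 * 8.500e+50 / 2.500e+19 = 2.269e+21

2.269e+21 N


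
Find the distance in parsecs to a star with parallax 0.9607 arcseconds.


d = 1/p = 1/0.9607 = 1.0409

1.0409 pc


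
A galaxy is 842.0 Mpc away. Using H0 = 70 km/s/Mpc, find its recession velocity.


v = H0 * d = 70 * 842.0 = 58940.0

58940.0 km/s


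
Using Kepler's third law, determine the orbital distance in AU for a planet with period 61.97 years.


a = P^(2/3) = 61.97^(2/3) = 15.6599

15.6599 AU


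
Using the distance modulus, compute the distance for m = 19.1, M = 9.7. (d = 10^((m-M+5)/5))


d = 10^((m - M + 5)/5) = 10^((19.1 - 9.7 + 5)/5) = 758.5776

758.5776 pc


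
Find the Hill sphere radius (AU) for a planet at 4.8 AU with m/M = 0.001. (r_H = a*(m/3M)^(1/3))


r_H = a * (m/3M)^(1/3) = 4.8 * (0.001/3)^(1/3) = 0.3328

0.3328 AU


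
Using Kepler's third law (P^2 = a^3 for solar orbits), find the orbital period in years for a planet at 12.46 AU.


P = a^(3/2) = 12.46^1.5 = 43.9822

43.9822 years


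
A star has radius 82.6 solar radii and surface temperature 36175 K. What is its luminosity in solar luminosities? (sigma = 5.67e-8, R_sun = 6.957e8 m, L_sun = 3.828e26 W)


R = 82.6 * 6.957e8 m = 5.746482e+10 m. L = 4*pi*R^2*sigma*T^4 = 4*pi*(5.746482e+10)^2 * 5.67e-8 * 36175^4 = 4.029314655e+33 W. L/L_sun = 4.029314655e+33 / 3.828e26 = 1.053e+07

1.053e+07 L_sun


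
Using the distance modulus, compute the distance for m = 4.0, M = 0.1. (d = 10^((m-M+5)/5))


d = 10^((m - M + 5)/5) = 10^((4.0 - 0.1 + 5)/5) = 60.256

60.256 pc


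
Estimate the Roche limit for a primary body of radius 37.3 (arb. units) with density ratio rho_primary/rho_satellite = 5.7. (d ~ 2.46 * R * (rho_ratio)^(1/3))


d_Roche = 2.46 * 37.3 * 5.7^(1/3) = 163.9088

163.9088


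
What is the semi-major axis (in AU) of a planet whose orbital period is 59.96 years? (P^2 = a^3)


a = P^(2/3) = 59.96^(2/3) = 15.3194

15.3194 AU


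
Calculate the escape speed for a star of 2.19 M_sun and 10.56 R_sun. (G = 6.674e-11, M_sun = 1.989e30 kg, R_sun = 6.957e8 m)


M = 2.19 * 1.989e30 kg = 4.35591e+30 kg; R = 10.56 * 6.957e8 m = 7.346592e+09 m. v_esc = sqrt(2GM/R) = sqrt(2 * 6.674e-11 * 4.35591e+30 / 7.346592e+09) = 281322.5771

281322.5771 m/s


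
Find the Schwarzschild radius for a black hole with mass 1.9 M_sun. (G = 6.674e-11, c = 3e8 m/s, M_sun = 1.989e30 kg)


M = 1.9 * 1.989e30 kg = 3.7791e+30 kg. rs = 2GM/c^2 = 2 * 6.674e-11 * 3.7791e+30 / (3e8)^2 = 5604.8252

5604.8252 m


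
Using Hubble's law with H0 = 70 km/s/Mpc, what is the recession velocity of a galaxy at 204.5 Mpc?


v = H0 * d = 70 * 204.5 = 14315.0

14315.0 km/s


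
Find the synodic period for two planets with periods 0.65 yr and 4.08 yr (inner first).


1/P_syn = |1/P1 - 1/P2| = |1/0.65 - 1/4.08| => P_syn = 0.7732

0.7732 years


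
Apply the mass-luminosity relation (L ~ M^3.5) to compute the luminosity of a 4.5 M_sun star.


L/L_sun = (M/M_sun)^3.5 = 4.5^3.5 = 193.3053

193.3053 L_sun


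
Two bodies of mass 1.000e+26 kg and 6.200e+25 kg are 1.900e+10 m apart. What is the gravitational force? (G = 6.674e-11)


F = G*m1*m2/r^2 = 6.674e-11 * 1.000e+26 * 6.200e+25 / (1.900e+10)^2 = 6.674e-11 * 6.200e+51 / 3.610e+20 = 1.146e+21

1.146e+21 N


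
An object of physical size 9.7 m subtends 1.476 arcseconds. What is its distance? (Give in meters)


D = size / theta_rad, theta_rad = 1.476 * pi/(180*3600) = 7.156e-06, D = 1.356e+06

1.356e+06 m


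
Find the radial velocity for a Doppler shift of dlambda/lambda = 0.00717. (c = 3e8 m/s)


v = (dlambda/lambda) * c = 0.00717 * 3e8 = 2.151e+06

2.151e+06 m/s


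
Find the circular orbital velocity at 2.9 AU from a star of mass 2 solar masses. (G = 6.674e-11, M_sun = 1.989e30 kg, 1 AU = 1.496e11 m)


v = sqrt(GM/r) = sqrt(6.674e-11 * 3.978e+30 / 4.338e+11) = 24737.7784

24737.7784 m/s


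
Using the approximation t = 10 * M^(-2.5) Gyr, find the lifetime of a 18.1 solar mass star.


t = 10 * M^(-2.5) = 10 * 18.1^(-2.5) = 0.0072

0.0072 Gyr


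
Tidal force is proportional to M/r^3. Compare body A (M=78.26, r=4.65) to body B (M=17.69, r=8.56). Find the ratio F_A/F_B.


Ratio = (M1/r1^3) / (M2/r2^3) = (78.26/4.65^3) / (17.69/8.56^3) = 27.5978

27.5978


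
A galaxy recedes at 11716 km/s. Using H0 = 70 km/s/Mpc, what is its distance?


d = v / H0 = 11716 / 70 = 167.3714

167.3714 Mpc


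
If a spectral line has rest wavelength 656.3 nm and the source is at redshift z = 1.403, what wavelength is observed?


lam_obs = lam_emit * (1 + z) = 656.3 * (1 + 1.403) = 1577.0889

1577.0889 nm


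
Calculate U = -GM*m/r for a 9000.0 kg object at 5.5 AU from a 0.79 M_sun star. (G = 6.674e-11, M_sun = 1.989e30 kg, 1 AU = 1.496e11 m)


M = 0.79 * 1.989e30 kg = 1.57131e+30 kg; r = 5.5 AU * 1.496e11 m/AU = 8.228e+11 m. U = -GM*m/r = -(6.674e-11 * 1.57131e+30 * 9000.0) / 8.228e+11 = -1.147e+12

-1.147e+12 J


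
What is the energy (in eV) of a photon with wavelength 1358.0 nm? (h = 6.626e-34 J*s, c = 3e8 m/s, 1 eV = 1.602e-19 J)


E = hc/lambda = 6.626e-34 * 3e8 / 1.358e-06 = 1.464e-19 J = 0.9137 eV

0.9137 eV


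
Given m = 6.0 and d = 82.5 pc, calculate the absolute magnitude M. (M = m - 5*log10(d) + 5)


M = m - 5*log10(d) + 5 = 6.0 - 5*log10(82.5) + 5 = 1.4177

1.4177


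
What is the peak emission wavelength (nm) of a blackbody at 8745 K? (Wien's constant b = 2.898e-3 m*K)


lam_max = b / T = 2.898e-3 / 8745 = 3.314e-07 m = 331.3894 nm

331.3894 nm


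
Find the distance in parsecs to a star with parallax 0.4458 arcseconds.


d = 1/p = 1/0.4458 = 2.2432

2.2432 pc


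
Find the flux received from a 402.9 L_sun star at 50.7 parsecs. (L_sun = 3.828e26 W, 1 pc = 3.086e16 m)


F = L / (4*pi*d^2) = 1.542e+29 / (4*pi*(1.565e+18)^2) = 5.014e-09

5.014e-09 W/m^2


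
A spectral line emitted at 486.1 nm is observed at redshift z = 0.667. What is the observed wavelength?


lam_obs = lam_emit * (1 + z) = 486.1 * (1 + 0.667) = 810.3287

810.3287 nm


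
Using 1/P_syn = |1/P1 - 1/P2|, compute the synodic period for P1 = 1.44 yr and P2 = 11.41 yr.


1/P_syn = |1/P1 - 1/P2| = |1/1.44 - 1/11.41| => P_syn = 1.648

1.648 years


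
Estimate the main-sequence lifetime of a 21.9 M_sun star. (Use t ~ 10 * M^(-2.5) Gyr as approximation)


t = 10 * M^(-2.5) = 10 * 21.9^(-2.5) = 0.0045

0.0045 Gyr


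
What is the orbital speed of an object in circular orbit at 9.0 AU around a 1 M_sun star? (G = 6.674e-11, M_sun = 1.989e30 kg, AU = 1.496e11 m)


v = sqrt(GM/r) = sqrt(6.674e-11 * 1.989e+30 / 1.346e+12) = 9929.4099

9929.4099 m/s


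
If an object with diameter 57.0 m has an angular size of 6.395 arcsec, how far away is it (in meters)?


D = size / theta_rad, theta_rad = 6.395 * pi/(180*3600) = 3.100e-05, D = 1.838e+06

1.838e+06 m


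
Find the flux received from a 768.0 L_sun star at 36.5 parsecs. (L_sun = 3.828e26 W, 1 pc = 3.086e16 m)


F = L / (4*pi*d^2) = 2.940e+29 / (4*pi*(1.126e+18)^2) = 1.844e-08

1.844e-08 W/m^2


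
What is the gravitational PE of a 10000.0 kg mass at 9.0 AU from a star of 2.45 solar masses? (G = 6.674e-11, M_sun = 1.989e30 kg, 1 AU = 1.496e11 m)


M = 2.45 * 1.989e30 kg = 4.87305e+30 kg; r = 9.0 AU * 1.496e11 m/AU = 1.3464e+12 m. U = -GM*m/r = -(6.674e-11 * 4.87305e+30 * 10000.0) / 1.3464e+12 = -2.416e+12

-2.416e+12 J


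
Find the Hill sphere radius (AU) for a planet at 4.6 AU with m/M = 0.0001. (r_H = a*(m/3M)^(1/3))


r_H = a * (m/3M)^(1/3) = 4.6 * (0.0001/3)^(1/3) = 0.148

0.148 AU


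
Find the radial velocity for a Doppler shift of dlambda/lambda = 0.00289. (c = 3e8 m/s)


v = (dlambda/lambda) * c = 0.00289 * 3e8 = 867000.0

867000.0 m/s


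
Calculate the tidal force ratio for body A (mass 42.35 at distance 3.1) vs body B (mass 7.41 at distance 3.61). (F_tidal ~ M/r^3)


Ratio = (M1/r1^3) / (M2/r2^3) = (42.35/3.1^3) / (7.41/3.61^3) = 9.0255

9.0255


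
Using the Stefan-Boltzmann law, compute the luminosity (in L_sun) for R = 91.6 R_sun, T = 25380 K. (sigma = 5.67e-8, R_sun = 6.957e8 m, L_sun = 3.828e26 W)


R = 91.6 * 6.957e8 m = 6.372612e+10 m. L = 4*pi*R^2*sigma*T^4 = 4*pi*(6.372612e+10)^2 * 5.67e-8 * 25380^4 = 1.200588967e+33 W. L/L_sun = 1.200588967e+33 / 3.828e26 = 3.136e+06

3.136e+06 L_sun


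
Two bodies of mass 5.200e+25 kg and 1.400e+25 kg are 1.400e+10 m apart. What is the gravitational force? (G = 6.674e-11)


F = G*m1*m2/r^2 = 6.674e-11 * 5.200e+25 * 1.400e+25 / (1.400e+10)^2 = 6.674e-11 * 7.280e+50 / 1.960e+20 = 2.479e+20

2.479e+20 N


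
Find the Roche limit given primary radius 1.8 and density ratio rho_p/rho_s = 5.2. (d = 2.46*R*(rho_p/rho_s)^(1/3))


d_Roche = 2.46 * 1.8 * 5.2^(1/3) = 7.6714

7.6714


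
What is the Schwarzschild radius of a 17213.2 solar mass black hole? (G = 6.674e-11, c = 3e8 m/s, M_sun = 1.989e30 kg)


M = 17213.2 * 1.989e30 kg = 3.42370548e+34 kg. rs = 2GM/c^2 = 2 * 6.674e-11 * 3.42370548e+34 / (3e8)^2 = 5.078e+07

5.078e+07 m


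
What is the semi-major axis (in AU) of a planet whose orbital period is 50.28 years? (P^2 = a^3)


a = P^(2/3) = 50.28^(2/3) = 13.6227

13.6227 AU


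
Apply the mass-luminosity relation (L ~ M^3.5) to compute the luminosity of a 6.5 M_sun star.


L/L_sun = (M/M_sun)^3.5 = 6.5^3.5 = 700.1591

700.1591 L_sun


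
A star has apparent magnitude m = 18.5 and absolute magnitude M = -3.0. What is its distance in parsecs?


d = 10^((m - M + 5)/5) = 10^((18.5 - -3.0 + 5)/5) = 199526.2315

199526.2315 pc


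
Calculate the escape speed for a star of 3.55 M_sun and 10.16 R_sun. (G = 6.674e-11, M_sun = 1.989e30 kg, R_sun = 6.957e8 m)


M = 3.55 * 1.989e30 kg = 7.06095e+30 kg; R = 10.16 * 6.957e8 m = 7.068312e+09 m. v_esc = sqrt(2GM/R) = sqrt(2 * 6.674e-11 * 7.06095e+30 / 7.068312e+09) = 365158.8338

365158.8338 m/s


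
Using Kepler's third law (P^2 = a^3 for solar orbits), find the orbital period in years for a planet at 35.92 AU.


P = a^(3/2) = 35.92^1.5 = 215.2804

215.2804 years


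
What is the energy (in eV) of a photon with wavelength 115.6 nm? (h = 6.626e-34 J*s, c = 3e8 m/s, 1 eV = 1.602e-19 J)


E = hc/lambda = 6.626e-34 * 3e8 / 1.156e-07 = 1.720e-18 J = 10.7338 eV

10.7338 eV


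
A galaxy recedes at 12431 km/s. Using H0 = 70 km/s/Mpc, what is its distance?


d = v / H0 = 12431 / 70 = 177.5857

177.5857 Mpc


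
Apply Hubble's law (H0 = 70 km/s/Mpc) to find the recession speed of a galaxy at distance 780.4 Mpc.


v = H0 * d = 70 * 780.4 = 54628.0

54628.0 km/s


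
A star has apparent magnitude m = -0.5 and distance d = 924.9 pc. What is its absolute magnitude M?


M = m - 5*log10(d) + 5 = -0.5 - 5*log10(924.9) + 5 = -10.3305

-10.3305


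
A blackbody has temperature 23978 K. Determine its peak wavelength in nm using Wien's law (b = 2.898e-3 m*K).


lam_max = b / T = 2.898e-3 / 23978 = 1.209e-07 m = 120.8608 nm

120.8608 nm


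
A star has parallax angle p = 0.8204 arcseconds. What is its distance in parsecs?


d = 1/p = 1/0.8204 = 1.2189

1.2189 pc


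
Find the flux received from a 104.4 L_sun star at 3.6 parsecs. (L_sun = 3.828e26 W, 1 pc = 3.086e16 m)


F = L / (4*pi*d^2) = 3.996e+28 / (4*pi*(1.111e+17)^2) = 2.577e-07

2.577e-07 W/m^2


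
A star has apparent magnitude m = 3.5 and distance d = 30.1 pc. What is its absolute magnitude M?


M = m - 5*log10(d) + 5 = 3.5 - 5*log10(30.1) + 5 = 1.1072

1.1072


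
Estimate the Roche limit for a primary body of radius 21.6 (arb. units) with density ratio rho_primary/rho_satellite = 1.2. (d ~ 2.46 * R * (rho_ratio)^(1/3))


d_Roche = 2.46 * 21.6 * 1.2^(1/3) = 56.4654

56.4654


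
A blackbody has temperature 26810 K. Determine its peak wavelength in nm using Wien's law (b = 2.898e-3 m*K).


lam_max = b / T = 2.898e-3 / 26810 = 1.081e-07 m = 108.094 nm

108.094 nm


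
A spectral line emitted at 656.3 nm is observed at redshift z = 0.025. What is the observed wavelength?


lam_obs = lam_emit * (1 + z) = 656.3 * (1 + 0.025) = 672.7075

672.7075 nm


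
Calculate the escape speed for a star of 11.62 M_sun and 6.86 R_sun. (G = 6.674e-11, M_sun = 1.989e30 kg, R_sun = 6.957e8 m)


M = 11.62 * 1.989e30 kg = 2.311218e+31 kg; R = 6.86 * 6.957e8 m = 4.772502e+09 m. v_esc = sqrt(2GM/R) = sqrt(2 * 6.674e-11 * 2.311218e+31 / 4.772502e+09) = 803998.9749

803998.9749 m/s


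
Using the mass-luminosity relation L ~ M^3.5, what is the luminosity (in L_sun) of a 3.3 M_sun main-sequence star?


L/L_sun = (M/M_sun)^3.5 = 3.3^3.5 = 65.2828

65.2828 L_sun


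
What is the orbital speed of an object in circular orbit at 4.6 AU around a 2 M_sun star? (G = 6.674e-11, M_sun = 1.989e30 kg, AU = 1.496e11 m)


v = sqrt(GM/r) = sqrt(6.674e-11 * 3.978e+30 / 6.882e+11) = 19641.7771

19641.7771 m/s


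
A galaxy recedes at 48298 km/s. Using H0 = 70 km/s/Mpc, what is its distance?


d = v / H0 = 48298 / 70 = 689.9714

689.9714 Mpc


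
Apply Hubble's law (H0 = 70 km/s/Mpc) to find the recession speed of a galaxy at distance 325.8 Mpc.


v = H0 * d = 70 * 325.8 = 22806.0

22806.0 km/s


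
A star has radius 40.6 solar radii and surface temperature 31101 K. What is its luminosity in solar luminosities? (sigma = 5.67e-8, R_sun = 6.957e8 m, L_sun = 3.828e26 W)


R = 40.6 * 6.957e8 m = 2.824542e+10 m. L = 4*pi*R^2*sigma*T^4 = 4*pi*(2.824542e+10)^2 * 5.67e-8 * 31101^4 = 5.318466277e+32 W. L/L_sun = 5.318466277e+32 / 3.828e26 = 1.389e+06

1.389e+06 L_sun


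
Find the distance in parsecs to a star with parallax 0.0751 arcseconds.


d = 1/p = 1/0.0751 = 13.3156

13.3156 pc


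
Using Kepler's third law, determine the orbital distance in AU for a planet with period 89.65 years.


a = P^(2/3) = 89.65^(2/3) = 20.0309

20.0309 AU


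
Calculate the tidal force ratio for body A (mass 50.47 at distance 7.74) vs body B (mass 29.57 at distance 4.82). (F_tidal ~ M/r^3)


Ratio = (M1/r1^3) / (M2/r2^3) = (50.47/7.74^3) / (29.57/4.82^3) = 0.4122

0.4122


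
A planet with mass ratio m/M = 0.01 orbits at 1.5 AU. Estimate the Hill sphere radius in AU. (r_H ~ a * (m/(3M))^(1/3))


r_H = a * (m/3M)^(1/3) = 1.5 * (0.01/3)^(1/3) = 0.2241

0.2241 AU


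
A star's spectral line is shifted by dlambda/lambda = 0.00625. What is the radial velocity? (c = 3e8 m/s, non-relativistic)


v = (dlambda/lambda) * c = 0.00625 * 3e8 = 1.875e+06

1.875e+06 m/s


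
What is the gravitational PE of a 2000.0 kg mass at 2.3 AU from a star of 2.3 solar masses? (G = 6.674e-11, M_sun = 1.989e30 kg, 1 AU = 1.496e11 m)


M = 2.3 * 1.989e30 kg = 4.5747e+30 kg; r = 2.3 AU * 1.496e11 m/AU = 3.4408e+11 m. U = -GM*m/r = -(6.674e-11 * 4.5747e+30 * 2000.0) / 3.4408e+11 = -1.775e+12

-1.775e+12 J


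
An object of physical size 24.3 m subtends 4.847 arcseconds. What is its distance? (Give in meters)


D = size / theta_rad, theta_rad = 4.847 * pi/(180*3600) = 2.350e-05, D = 1.034e+06

1.034e+06 m


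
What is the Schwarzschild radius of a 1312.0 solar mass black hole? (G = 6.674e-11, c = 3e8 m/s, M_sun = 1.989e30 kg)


M = 1312.0 * 1.989e30 kg = 2.609568e+33 kg. rs = 2GM/c^2 = 2 * 6.674e-11 * 2.609568e+33 / (3e8)^2 = 3.870e+06

3.870e+06 m


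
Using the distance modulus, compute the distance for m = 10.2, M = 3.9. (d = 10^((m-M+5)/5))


d = 10^((m - M + 5)/5) = 10^((10.2 - 3.9 + 5)/5) = 181.9701

181.9701 pc


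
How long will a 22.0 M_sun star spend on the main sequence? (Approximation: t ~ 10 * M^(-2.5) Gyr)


t = 10 * M^(-2.5) = 10 * 22.0^(-2.5) = 0.0044

0.0044 Gyr


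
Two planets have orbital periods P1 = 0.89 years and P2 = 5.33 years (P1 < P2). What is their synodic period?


1/P_syn = |1/P1 - 1/P2| = |1/0.89 - 1/5.33| => P_syn = 1.0684

1.0684 years


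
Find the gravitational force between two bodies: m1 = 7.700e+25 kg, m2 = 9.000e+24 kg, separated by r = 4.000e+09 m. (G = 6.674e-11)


F = G*m1*m2/r^2 = 6.674e-11 * 7.700e+25 * 9.000e+24 / (4.000e+09)^2 = 6.674e-11 * 6.930e+50 / 1.600e+19 = 2.891e+21

2.891e+21 N


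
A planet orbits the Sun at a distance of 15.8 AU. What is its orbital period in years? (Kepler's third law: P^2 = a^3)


P = a^(3/2) = 15.8^1.5 = 62.8038

62.8038 years


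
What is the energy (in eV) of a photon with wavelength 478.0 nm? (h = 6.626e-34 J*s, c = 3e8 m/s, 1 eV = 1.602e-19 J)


E = hc/lambda = 6.626e-34 * 3e8 / 4.780e-07 = 4.159e-19 J = 2.5959 eV

2.5959 eV


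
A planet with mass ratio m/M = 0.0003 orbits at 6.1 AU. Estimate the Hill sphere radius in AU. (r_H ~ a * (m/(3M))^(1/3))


r_H = a * (m/3M)^(1/3) = 6.1 * (0.0003/3)^(1/3) = 0.2831

0.2831 AU


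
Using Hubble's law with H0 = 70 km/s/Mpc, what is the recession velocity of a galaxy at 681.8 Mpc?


v = H0 * d = 70 * 681.8 = 47726.0

47726.0 km/s


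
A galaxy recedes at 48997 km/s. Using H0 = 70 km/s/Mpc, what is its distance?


d = v / H0 = 48997 / 70 = 699.9571

699.9571 Mpc


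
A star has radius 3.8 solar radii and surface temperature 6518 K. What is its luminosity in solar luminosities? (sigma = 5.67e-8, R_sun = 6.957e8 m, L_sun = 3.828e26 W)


R = 3.8 * 6.957e8 m = 2.64366e+09 m. L = 4*pi*R^2*sigma*T^4 = 4*pi*(2.64366e+09)^2 * 5.67e-8 * 6518^4 = 8.987968618e+27 W. L/L_sun = 8.987968618e+27 / 3.828e26 = 23.4795

23.4795 L_sun


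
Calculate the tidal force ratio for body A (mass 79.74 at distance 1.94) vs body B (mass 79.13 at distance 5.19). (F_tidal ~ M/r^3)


Ratio = (M1/r1^3) / (M2/r2^3) = (79.74/1.94^3) / (79.13/5.19^3) = 19.2944

19.2944


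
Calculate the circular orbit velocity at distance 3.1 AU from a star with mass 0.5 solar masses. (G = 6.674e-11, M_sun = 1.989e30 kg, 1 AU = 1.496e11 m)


v = sqrt(GM/r) = sqrt(6.674e-11 * 9.945e+29 / 4.638e+11) = 11963.241

11963.241 m/s


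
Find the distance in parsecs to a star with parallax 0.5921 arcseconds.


d = 1/p = 1/0.5921 = 1.6889

1.6889 pc


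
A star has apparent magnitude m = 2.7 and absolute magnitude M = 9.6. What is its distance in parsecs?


d = 10^((m - M + 5)/5) = 10^((2.7 - 9.6 + 5)/5) = 0.4169

0.4169 pc


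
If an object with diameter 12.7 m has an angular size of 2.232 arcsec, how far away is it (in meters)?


D = size / theta_rad, theta_rad = 2.232 * pi/(180*3600) = 1.082e-05, D = 1.174e+06

1.174e+06 m


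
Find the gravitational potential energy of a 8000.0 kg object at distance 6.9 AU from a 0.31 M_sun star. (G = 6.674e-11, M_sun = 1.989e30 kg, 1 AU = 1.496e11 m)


M = 0.31 * 1.989e30 kg = 6.1659e+29 kg; r = 6.9 AU * 1.496e11 m/AU = 1.03224e+12 m. U = -GM*m/r = -(6.674e-11 * 6.1659e+29 * 8000.0) / 1.03224e+12 = -3.189e+11

-3.189e+11 J


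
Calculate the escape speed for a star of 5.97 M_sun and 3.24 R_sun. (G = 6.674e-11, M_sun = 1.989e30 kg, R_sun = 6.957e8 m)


M = 5.97 * 1.989e30 kg = 1.187433e+31 kg; R = 3.24 * 6.957e8 m = 2.254068e+09 m. v_esc = sqrt(2GM/R) = sqrt(2 * 6.674e-11 * 1.187433e+31 / 2.254068e+09) = 838550.3592

838550.3592 m/s


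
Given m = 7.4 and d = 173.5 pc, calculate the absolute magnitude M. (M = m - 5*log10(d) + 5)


M = m - 5*log10(d) + 5 = 7.4 - 5*log10(173.5) + 5 = 1.2035

1.2035


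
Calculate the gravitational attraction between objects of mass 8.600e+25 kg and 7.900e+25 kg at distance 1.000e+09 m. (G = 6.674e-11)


F = G*m1*m2/r^2 = 6.674e-11 * 8.600e+25 * 7.900e+25 / (1.000e+09)^2 = 6.674e-11 * 6.794e+51 / 1.000e+18 = 4.534e+23

4.534e+23 N


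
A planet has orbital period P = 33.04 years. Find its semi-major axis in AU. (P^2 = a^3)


a = P^(2/3) = 33.04^(2/3) = 10.2966

10.2966 AU


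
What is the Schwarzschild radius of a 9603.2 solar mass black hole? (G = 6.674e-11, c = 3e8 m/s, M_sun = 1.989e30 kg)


M = 9603.2 * 1.989e30 kg = 1.91007648e+34 kg. rs = 2GM/c^2 = 2 * 6.674e-11 * 1.91007648e+34 / (3e8)^2 = 2.833e+07

2.833e+07 m


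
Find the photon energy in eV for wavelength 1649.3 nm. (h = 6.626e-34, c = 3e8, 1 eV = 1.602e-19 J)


E = hc/lambda = 6.626e-34 * 3e8 / 1.649e-06 = 1.205e-19 J = 0.7523 eV

0.7523 eV


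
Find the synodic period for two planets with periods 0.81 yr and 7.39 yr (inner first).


1/P_syn = |1/P1 - 1/P2| = |1/0.81 - 1/7.39| => P_syn = 0.9097

0.9097 years


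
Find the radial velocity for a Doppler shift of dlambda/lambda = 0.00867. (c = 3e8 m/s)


v = (dlambda/lambda) * c = 0.00867 * 3e8 = 2.601e+06

2.601e+06 m/s


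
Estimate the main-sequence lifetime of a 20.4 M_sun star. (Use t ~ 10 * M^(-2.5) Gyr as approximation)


t = 10 * M^(-2.5) = 10 * 20.4^(-2.5) = 0.0053

0.0053 Gyr


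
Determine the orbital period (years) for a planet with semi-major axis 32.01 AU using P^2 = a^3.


P = a^(3/2) = 32.01^1.5 = 181.1042

181.1042 years


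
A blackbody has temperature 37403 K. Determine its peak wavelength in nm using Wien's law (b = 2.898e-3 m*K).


lam_max = b / T = 2.898e-3 / 37403 = 7.748e-08 m = 77.4804 nm

77.4804 nm


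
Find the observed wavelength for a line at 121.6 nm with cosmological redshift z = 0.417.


lam_obs = lam_emit * (1 + z) = 121.6 * (1 + 0.417) = 172.3072

172.3072 nm


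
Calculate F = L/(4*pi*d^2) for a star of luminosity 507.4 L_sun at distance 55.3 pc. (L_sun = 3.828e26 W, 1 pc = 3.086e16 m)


F = L / (4*pi*d^2) = 1.942e+29 / (4*pi*(1.707e+18)^2) = 5.307e-09

5.307e-09 W/m^2


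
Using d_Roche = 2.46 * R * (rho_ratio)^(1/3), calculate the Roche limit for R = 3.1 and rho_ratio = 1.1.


d_Roche = 2.46 * 3.1 * 1.1^(1/3) = 7.8722

7.8722


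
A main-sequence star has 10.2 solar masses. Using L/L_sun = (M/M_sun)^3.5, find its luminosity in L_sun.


L/L_sun = (M/M_sun)^3.5 = 10.2^3.5 = 3389.2266

3389.2266 L_sun


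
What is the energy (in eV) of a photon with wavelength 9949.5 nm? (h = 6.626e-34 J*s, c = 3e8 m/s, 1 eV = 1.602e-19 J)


E = hc/lambda = 6.626e-34 * 3e8 / 9.950e-06 = 1.998e-20 J = 0.1247 eV

0.1247 eV


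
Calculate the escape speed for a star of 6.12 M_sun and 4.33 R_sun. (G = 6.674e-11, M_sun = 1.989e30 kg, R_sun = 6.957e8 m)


M = 6.12 * 1.989e30 kg = 1.217268e+31 kg; R = 4.33 * 6.957e8 m = 3.012381e+09 m. v_esc = sqrt(2GM/R) = sqrt(2 * 6.674e-11 * 1.217268e+31 / 3.012381e+09) = 734422.9704

734422.9704 m/s


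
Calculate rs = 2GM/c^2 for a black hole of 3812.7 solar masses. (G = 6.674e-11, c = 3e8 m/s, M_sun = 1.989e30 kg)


M = 3812.7 * 1.989e30 kg = 7.5834603e+33 kg. rs = 2GM/c^2 = 2 * 6.674e-11 * 7.5834603e+33 / (3e8)^2 = 1.125e+07

1.125e+07 m


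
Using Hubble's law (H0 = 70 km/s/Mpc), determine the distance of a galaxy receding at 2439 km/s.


d = v / H0 = 2439 / 70 = 34.8429

34.8429 Mpc


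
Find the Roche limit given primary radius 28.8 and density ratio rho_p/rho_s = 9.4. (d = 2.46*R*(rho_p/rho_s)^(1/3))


d_Roche = 2.46 * 28.8 * 9.4^(1/3) = 149.5215

149.5215


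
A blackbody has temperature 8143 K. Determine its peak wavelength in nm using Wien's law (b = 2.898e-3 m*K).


lam_max = b / T = 2.898e-3 / 8143 = 3.559e-07 m = 355.8885 nm

355.8885 nm


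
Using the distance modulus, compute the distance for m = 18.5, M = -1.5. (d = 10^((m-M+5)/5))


d = 10^((m - M + 5)/5) = 10^((18.5 - -1.5 + 5)/5) = 100000.0

100000.0 pc


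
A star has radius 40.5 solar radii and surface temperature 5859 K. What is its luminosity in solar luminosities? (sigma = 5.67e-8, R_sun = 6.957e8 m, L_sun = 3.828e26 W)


R = 40.5 * 6.957e8 m = 2.817585e+10 m. L = 4*pi*R^2*sigma*T^4 = 4*pi*(2.817585e+10)^2 * 5.67e-8 * 5859^4 = 6.665626396e+29 W. L/L_sun = 6.665626396e+29 / 3.828e26 = 1741.2817

1741.2817 L_sun


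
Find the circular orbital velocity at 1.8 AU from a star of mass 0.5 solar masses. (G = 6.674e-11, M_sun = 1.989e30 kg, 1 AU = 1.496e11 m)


v = sqrt(GM/r) = sqrt(6.674e-11 * 9.945e+29 / 2.693e+11) = 15699.7756

15699.7756 m/s


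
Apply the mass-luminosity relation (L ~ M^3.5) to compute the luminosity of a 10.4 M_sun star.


L/L_sun = (M/M_sun)^3.5 = 10.4^3.5 = 3627.5774

3627.5774 L_sun


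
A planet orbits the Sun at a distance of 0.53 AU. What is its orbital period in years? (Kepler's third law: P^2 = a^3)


P = a^(3/2) = 0.53^1.5 = 0.3858

0.3858 years


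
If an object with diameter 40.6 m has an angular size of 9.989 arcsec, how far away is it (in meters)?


D = size / theta_rad, theta_rad = 9.989 * pi/(180*3600) = 4.843e-05, D = 838357.3064

838357.3064 m


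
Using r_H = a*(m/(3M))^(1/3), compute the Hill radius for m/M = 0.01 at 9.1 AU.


r_H = a * (m/3M)^(1/3) = 9.1 * (0.01/3)^(1/3) = 1.3594

1.3594 AU


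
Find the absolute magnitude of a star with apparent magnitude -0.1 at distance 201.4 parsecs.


M = m - 5*log10(d) + 5 = -0.1 - 5*log10(201.4) + 5 = -6.6203

-6.6203


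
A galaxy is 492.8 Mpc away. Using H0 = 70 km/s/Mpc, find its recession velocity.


v = H0 * d = 70 * 492.8 = 34496.0

34496.0 km/s


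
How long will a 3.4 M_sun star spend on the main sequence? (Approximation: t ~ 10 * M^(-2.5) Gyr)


t = 10 * M^(-2.5) = 10 * 3.4^(-2.5) = 0.4691

0.4691 Gyr


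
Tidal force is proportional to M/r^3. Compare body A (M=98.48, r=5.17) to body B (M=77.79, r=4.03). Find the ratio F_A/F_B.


Ratio = (M1/r1^3) / (M2/r2^3) = (98.48/5.17^3) / (77.79/4.03^3) = 0.5996

0.5996


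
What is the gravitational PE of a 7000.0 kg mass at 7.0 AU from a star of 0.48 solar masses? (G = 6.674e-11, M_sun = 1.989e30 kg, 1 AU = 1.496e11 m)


M = 0.48 * 1.989e30 kg = 9.5472e+29 kg; r = 7.0 AU * 1.496e11 m/AU = 1.0472e+12 m. U = -GM*m/r = -(6.674e-11 * 9.5472e+29 * 7000.0) / 1.0472e+12 = -4.259e+11

-4.259e+11 J


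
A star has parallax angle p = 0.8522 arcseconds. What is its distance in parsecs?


d = 1/p = 1/0.8522 = 1.1734

1.1734 pc


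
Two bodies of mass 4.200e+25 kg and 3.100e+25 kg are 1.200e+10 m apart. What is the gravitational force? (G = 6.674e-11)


F = G*m1*m2/r^2 = 6.674e-11 * 4.200e+25 * 3.100e+25 / (1.200e+10)^2 = 6.674e-11 * 1.302e+51 / 1.440e+20 = 6.034e+20

6.034e+20 N


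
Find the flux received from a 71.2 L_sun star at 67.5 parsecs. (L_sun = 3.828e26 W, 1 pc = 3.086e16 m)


F = L / (4*pi*d^2) = 2.726e+28 / (4*pi*(2.083e+18)^2) = 4.999e-10

4.999e-10 W/m^2


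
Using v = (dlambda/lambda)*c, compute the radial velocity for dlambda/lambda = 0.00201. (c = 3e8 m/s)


v = (dlambda/lambda) * c = 0.00201 * 3e8 = 603000.0

603000.0 m/s


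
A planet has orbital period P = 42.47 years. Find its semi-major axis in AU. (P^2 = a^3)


a = P^(2/3) = 42.47^(2/3) = 12.1727

12.1727 AU


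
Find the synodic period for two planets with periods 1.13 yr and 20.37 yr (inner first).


1/P_syn = |1/P1 - 1/P2| = |1/1.13 - 1/20.37| => P_syn = 1.1964

1.1964 years


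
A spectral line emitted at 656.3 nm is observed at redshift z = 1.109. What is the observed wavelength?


lam_obs = lam_emit * (1 + z) = 656.3 * (1 + 1.109) = 1384.1367

1384.1367 nm
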